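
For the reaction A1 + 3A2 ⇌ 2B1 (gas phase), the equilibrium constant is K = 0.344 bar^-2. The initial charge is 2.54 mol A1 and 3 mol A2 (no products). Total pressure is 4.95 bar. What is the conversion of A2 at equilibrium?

X = 0.604

Basis: 3 mol A2 initially; let X = conversion of A2. Extent ξ = X.
At extent ξ: n_A1 = 2.54 − X; n_A2 = 3 − 3X; n_B1 = 2X.
Summing: n_T = 5.54 − 2X.
y_i = n_i/n_T, p_i = y_i·P. K = p_B1^2 / (p_A1 p_A2^3).
Setting this equal to 0.344 bar^-2 and taking the physical root (0 < X < 1) gives X = 0.604.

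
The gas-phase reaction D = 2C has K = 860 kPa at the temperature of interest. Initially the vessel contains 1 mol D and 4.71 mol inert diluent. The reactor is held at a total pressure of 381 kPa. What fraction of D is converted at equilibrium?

Take 1 mol D as basis and let X be its fractional conversion, so ξ = X.
At extent ξ: n_D = 1 − X; n_C = 2X; n_I = 4.71 (inert).
n_T = Σnᵢ = 5.71 + X.
With p_i = (n_i/n_T)P, K = p_C^2 / (p_D).
Substituting and setting equal to 860 kPa gives a polynomial in X; the root in (0,1) is X = 0.818.

X = 0.818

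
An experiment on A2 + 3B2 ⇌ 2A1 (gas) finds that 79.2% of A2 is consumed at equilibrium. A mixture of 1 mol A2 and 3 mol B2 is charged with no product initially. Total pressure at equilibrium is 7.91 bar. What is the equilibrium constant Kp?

Take 1 mol A2 as basis and let X be its fractional conversion, so ξ = X.
At extent ξ: n_A2 = 1 − X; n_B2 = 3 − 3X; n_A1 = 2X.
Summing: n_T = 4 − 2X.
At X = 0.792: n_A2 = 0.208, n_B2 = 0.624, n_A1 = 1.58, n_T = 2.42.
p_i = (n_i/n_T)·P. Kp = p_A1^2 / (p_A2 p_B2^3) = 4.63 bar^-2.

Kp = 4.63 bar^-2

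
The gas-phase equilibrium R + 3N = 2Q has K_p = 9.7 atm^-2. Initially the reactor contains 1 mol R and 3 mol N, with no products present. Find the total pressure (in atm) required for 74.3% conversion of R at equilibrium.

P = 3.5 atm

Take 1 mol R as basis and let X be its fractional conversion, so ξ = X.
Mole table: n_R = 1 − X; n_N = 3 − 3X; n_Q = 2X.
n_T = Σnᵢ = 4 − 2X.
K_p = p_Q^2 / (p_R p_N^3) with p_i = (n_i/n_T)·P.
At X = 0.743: the mole-fraction product g(X) = Π y_i^ν_i = 118.5. Since K_p = g(X)·P^{-2}, P = (g/K_p)^(1/2) = (118.5/9.7)^(1/2) = 3.5 atm.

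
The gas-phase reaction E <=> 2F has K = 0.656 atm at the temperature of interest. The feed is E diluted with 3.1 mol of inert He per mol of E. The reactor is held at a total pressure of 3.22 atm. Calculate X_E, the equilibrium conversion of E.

Let X = conversion of E (basis 1 mol E); extent of reaction ξ = X.
Species balance: n_E = 1 − X; n_F = 2X; n_I = 3.1 (inert).
n_T = Σnᵢ = 4.1 + X.
y_i = n_i/n_T, p_i = y_i·P. K = p_F^2 / (p_E).
Setting this equal to 0.656 atm and taking the physical root (0 < X < 1) gives X = 0.377.

X = 0.377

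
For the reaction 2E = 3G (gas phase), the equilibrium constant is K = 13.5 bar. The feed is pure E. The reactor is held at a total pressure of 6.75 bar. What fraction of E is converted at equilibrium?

Basis: 1 mol E initially; let X = conversion of E. Extent ξ = 0.5X.
Species balance: n_E = 1 − X; n_G = 1.5X.
Total moles n_T = 1 + 0.5X.
y_i = n_i/n_T, p_i = y_i·P. K = p_G^3 / (p_E^2).
Setting this equal to 13.5 bar and taking the physical root (0 < X < 1) gives X = 0.541.

X = 0.541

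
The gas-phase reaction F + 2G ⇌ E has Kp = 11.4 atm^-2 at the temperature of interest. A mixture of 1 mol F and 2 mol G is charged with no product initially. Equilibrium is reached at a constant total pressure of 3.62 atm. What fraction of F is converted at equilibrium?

Basis: 1 mol F initially; let X = conversion of F. Extent ξ = X.
At extent ξ: n_F = 1 − X; n_G = 2 − 2X; n_E = X.
Summing: n_T = 3 − 2X.
y_i = n_i/n_T, p_i = y_i·P. Kp = p_E / (p_F p_G^2).
Setting this equal to 11.4 atm^-2 and taking the physical root (0 < X < 1) gives X = 0.868.

X = 0.868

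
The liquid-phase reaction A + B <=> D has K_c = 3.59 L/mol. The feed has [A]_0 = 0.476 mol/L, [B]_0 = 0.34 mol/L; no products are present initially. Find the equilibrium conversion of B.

Let X = conversion of B; extent ξ = 0.34·X mol/L.
Concentrations: [A] = 0.476 − 0.34X; [B] = 0.34 − 0.34X; [D] = 0.34X.
K_c = [D] / ([A] [B]).
Equating to 3.59 L/mol: the physical root is X = 0.518.

X = 0.518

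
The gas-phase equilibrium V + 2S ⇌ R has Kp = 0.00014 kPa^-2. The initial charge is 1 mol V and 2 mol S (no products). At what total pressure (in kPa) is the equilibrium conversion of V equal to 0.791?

Take 1 mol V as basis and let X be its fractional conversion, so ξ = X.
Mole table: n_V = 1 − X; n_S = 2 − 2X; n_R = X.
Summing: n_T = 3 − 2X.
Kp = p_R / (p_V p_S^2) with p_i = (n_i/n_T)·P.
At X = 0.791: the mole-fraction product g(X) = Π y_i^ν_i = 43.55. Since Kp = g(X)·P^{-2}, P = (g/Kp)^(1/2) = (43.55/0.00014)^(1/2) = 558 kPa.

P = 558 kPa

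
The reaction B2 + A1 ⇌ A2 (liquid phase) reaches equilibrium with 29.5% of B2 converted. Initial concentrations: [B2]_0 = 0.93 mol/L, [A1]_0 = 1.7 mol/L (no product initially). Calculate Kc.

Kc = 0.294 L/mol

Let X = conversion of B2.
Concentrations: [B2] = 0.93 − 0.93X; [A1] = 1.7 − 0.93X; [A2] = 0.93X.
At X = 0.295: [B2] = 0.656, [A1] = 1.43, [A2] = 0.274.
Kc = [A2] / ([B2] [A1]) = 0.294 L/mol.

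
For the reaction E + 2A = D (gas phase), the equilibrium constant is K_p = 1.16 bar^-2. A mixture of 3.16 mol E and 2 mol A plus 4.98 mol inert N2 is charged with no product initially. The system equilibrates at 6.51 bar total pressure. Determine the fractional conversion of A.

Take 2 mol A as basis and let X be its fractional conversion, so ξ = X.
Moles: n_E = 3.16 − X; n_A = 2 − 2X; n_D = X; n_I = 4.98 (inert).
Summing: n_T = 10.1 − 2X.
Mole fractions y_i = n_i/n_T; K_p = p_D / (p_E p_A^2) with p_i = y_i·P.
Substituting and setting equal to 1.16 bar^-2 gives a polynomial in X; the root in (0,1) is X = 0.674.

X = 0.674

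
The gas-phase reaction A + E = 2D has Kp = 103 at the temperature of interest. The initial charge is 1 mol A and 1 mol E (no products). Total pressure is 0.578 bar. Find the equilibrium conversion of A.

X = 0.835

Basis: 1 mol A initially; let X = conversion of A. Extent ξ = X.
At extent ξ: n_A = 1 − X; n_E = 1 − X; n_D = 2X.
Since Δν = 0, n_T = 2 throughout.
Mole fractions y_i = n_i/n_T; Kp = p_D^2 / (p_A p_E) with p_i = y_i·P.
Substituting and setting equal to 103 gives a polynomial in X; the root in (0,1) is X = 0.835.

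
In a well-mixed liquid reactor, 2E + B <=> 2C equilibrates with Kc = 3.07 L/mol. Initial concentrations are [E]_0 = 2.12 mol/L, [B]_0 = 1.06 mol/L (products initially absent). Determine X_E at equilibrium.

X = 0.548

Let X = conversion of E; extent ξ = 2.12X/2 mol/L.
Concentrations: [E] = 2.12 − 2.12X; [B] = 1.06 − 1.06X; [C] = 2.12X.
Kc = [C]^2 / ([E]^2 [B]).
Equating to 3.07 L/mol: the physical root is X = 0.548.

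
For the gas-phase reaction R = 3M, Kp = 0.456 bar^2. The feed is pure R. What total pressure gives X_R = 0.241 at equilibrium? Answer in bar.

P = 1.42 bar

Take 1 mol R as basis and let X be its fractional conversion, so ξ = X.
Species balance: n_R = 1 − X; n_M = 3X.
Total moles n_T = 1 + 2X.
Kp = p_M^3 / (p_R) with p_i = (n_i/n_T)·P.
At X = 0.241: the mole-fraction product g(X) = Π y_i^ν_i = 0.2267. Since Kp = g(X)·P^{2}, P = (Kp/g)^(1/2) = (0.456/0.2267)^(1/2) = 1.42 bar.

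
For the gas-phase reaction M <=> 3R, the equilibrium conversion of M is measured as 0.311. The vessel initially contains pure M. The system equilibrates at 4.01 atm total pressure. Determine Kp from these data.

Let X = conversion of M (basis 1 mol M); extent of reaction ξ = X.
Moles: n_M = 1 − X; n_R = 3X.
Summing: n_T = 1 + 2X.
At X = 0.311: n_M = 0.689, n_R = 0.933, n_T = 1.62.
p_i = (n_i/n_T)·P. Kp = p_R^3 / (p_M) = 7.2 atm^2.

Kp = 7.2 atm^2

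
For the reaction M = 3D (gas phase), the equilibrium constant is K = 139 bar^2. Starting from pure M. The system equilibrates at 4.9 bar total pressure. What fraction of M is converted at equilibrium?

Take 1 mol M as basis and let X be its fractional conversion, so ξ = X.
Moles: n_M = 1 − X; n_D = 3X.
n_T = Σnᵢ = 1 + 2X.
With p_i = (n_i/n_T)P, K = p_D^3 / (p_M).
Substituting and setting equal to 139 bar^2 gives a polynomial in X; the root in (0,1) is X = 0.713.

X = 0.713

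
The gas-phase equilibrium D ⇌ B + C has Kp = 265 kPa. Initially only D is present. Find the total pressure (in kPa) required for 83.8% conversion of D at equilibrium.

Basis: 1 mol D initially; let X = conversion of D. Extent ξ = X.
Moles: n_D = 1 − X; n_B = X; n_C = X.
n_T = Σnᵢ = 1 + X.
Kp = p_B p_C / (p_D) with p_i = (n_i/n_T)·P.
At X = 0.838: the mole-fraction product g(X) = Π y_i^ν_i = 2.358. Since Kp = g(X)·P^{1}, P = (Kp/g)^(1/1) = (265/2.358)^(1/1) = 112 kPa.

P = 112 kPa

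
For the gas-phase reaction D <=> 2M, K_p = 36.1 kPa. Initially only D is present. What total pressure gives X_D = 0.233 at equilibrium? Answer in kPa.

P = 157 kPa

Take 1 mol D as basis and let X be its fractional conversion, so ξ = X.
Moles: n_D = 1 − X; n_M = 2X.
Summing: n_T = 1 + X.
K_p = p_M^2 / (p_D) with p_i = (n_i/n_T)·P.
At X = 0.233: the mole-fraction product g(X) = Π y_i^ν_i = 0.2296. Since K_p = g(X)·P^{1}, P = (K_p/g)^(1/1) = (36.1/0.2296)^(1/1) = 157 kPa.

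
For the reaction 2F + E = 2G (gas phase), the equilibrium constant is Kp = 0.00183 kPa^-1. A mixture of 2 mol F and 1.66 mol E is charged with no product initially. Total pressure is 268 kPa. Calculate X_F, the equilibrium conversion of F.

X = 0.308

Basis: 2 mol F initially; let X = conversion of F. Extent ξ = X.
At extent ξ: n_F = 2 − 2X; n_E = 1.66 − X; n_G = 2X.
n_T = Σnᵢ = 3.66 − X.
y_i = n_i/n_T, p_i = y_i·P. Kp = p_G^2 / (p_F^2 p_E).
This yields a degree-3 equation in X; solving on (0,1), X = 0.308.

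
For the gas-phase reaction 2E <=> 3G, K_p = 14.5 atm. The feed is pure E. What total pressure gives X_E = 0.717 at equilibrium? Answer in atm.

Basis: 1 mol E initially; let X = conversion of E. Extent ξ = 0.5X.
Moles: n_E = 1 − X; n_G = 1.5X.
Total moles n_T = 1 + 0.5X.
K_p = p_G^3 / (p_E^2) with p_i = (n_i/n_T)·P.
At X = 0.717: the mole-fraction product g(X) = Π y_i^ν_i = 11.43. Since K_p = g(X)·P^{1}, P = (K_p/g)^(1/1) = (14.5/11.43)^(1/1) = 1.27 atm.

P = 1.27 atm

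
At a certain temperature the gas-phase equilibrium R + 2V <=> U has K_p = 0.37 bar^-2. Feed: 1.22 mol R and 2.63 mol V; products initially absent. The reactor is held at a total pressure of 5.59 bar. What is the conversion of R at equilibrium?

X = 0.689

Let X = conversion of R (basis 1.22 mol R); extent of reaction ξ = 1.22X.
At extent ξ: n_R = 1.22 − 1.22X; n_V = 2.63 − 2.44X; n_U = 1.22X.
n_T = Σnᵢ = 3.85 − 2.44X.
y_i = n_i/n_T, p_i = y_i·P. K_p = p_U / (p_R p_V^2).
This yields a degree-3 equation in X; solving on (0,1), X = 0.689.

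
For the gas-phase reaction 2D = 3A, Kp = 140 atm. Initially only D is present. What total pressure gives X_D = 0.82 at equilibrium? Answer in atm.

Let X = conversion of D (basis 1 mol D); extent of reaction ξ = 0.5X.
Moles: n_D = 1 − X; n_A = 1.5X.
Summing: n_T = 1 + 0.5X.
Kp = p_A^3 / (p_D^2) with p_i = (n_i/n_T)·P.
At X = 0.82: the mole-fraction product g(X) = Π y_i^ν_i = 40.73. Since Kp = g(X)·P^{1}, P = (Kp/g)^(1/1) = (140/40.73)^(1/1) = 3.44 atm.

P = 3.44 atm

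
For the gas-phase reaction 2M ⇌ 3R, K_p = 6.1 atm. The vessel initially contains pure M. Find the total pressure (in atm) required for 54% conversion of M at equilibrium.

P = 3.08 atm

Let X = conversion of M (basis 1 mol M); extent of reaction ξ = 0.5X.
At extent ξ: n_M = 1 − X; n_R = 1.5X.
n_T = Σnᵢ = 1 + 0.5X.
K_p = p_R^3 / (p_M^2) with p_i = (n_i/n_T)·P.
At X = 0.54: the mole-fraction product g(X) = Π y_i^ν_i = 1.978. Since K_p = g(X)·P^{1}, P = (K_p/g)^(1/1) = (6.1/1.978)^(1/1) = 3.08 atm.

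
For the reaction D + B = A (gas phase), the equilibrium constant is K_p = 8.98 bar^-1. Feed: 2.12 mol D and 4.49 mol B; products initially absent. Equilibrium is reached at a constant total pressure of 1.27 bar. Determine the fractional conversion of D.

X = 0.864

Take 2.12 mol D as basis and let X be its fractional conversion, so ξ = 2.12X.
Species balance: n_D = 2.12 − 2.12X; n_B = 4.49 − 2.12X; n_A = 2.12X.
Total moles n_T = 6.61 − 2.12X.
y_i = n_i/n_T, p_i = y_i·P. K_p = p_A / (p_D p_B).
Equating to 8.98 bar^-1 and solving on 0 < X < 1: X = 0.864.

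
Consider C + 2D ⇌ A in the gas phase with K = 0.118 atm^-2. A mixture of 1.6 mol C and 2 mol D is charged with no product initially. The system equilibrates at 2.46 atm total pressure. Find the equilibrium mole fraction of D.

y_D = 0.489

Basis: 2 mol D initially; let X = conversion of D. Extent ξ = X.
Species balance: n_C = 1.6 − X; n_D = 2 − 2X; n_A = X.
Summing: n_T = 3.6 − 2X.
Mole fractions y_i = n_i/n_T; K = p_A / (p_C p_D^2) with p_i = y_i·P.
This yields a degree-3 equation in X; solving on (0,1), X = 0.234.
Then n_D = 1.53, n_T = 3.13, so y_D = 0.489.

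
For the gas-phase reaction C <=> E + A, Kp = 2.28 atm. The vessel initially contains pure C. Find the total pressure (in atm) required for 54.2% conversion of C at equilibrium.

Take 1 mol C as basis and let X be its fractional conversion, so ξ = X.
Species balance: n_C = 1 − X; n_E = X; n_A = X.
Total moles n_T = 1 + X.
Kp = p_E p_A / (p_C) with p_i = (n_i/n_T)·P.
At X = 0.542: the mole-fraction product g(X) = Π y_i^ν_i = 0.416. Since Kp = g(X)·P^{1}, P = (Kp/g)^(1/1) = (2.28/0.416)^(1/1) = 5.48 atm.

P = 5.48 atm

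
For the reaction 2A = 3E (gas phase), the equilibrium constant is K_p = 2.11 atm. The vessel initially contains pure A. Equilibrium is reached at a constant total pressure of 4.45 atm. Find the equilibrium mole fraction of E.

y_E = 0.495

Take 1 mol A as basis and let X be its fractional conversion, so ξ = 0.5X.
Species balance: n_A = 1 − X; n_E = 1.5X.
n_T = Σnᵢ = 1 + 0.5X.
y_i = n_i/n_T, p_i = y_i·P. K_p = p_E^3 / (p_A^2).
This yields a degree-3 equation in X; solving on (0,1), X = 0.395.
Then n_E = 0.592, n_T = 1.2, so y_E = 0.495.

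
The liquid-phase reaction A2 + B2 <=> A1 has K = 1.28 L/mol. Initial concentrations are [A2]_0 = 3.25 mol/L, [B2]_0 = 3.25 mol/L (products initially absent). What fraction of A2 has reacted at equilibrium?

X = 0.615

Let X = conversion of A2; extent ξ = 3.25·X mol/L.
Concentrations: [A2] = 3.25 − 3.25X; [B2] = 3.25 − 3.25X; [A1] = 3.25X.
K = [A1] / ([A2] [B2]).
This equals 1.28 at X = 0.615 (the root in 0 < X < 1).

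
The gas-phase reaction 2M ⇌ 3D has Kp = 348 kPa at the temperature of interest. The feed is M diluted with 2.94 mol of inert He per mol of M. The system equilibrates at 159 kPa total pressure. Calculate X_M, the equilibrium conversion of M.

X = 0.670

Basis: 1 mol M initially; let X = conversion of M. Extent ξ = 0.5X.
Moles: n_M = 1 − X; n_D = 1.5X; n_I = 2.94 (inert).
Summing: n_T = 3.94 + 0.5X.
y_i = n_i/n_T, p_i = y_i·P. Kp = p_D^3 / (p_M^2).
Equating to 348 kPa and solving on 0 < X < 1: X = 0.670.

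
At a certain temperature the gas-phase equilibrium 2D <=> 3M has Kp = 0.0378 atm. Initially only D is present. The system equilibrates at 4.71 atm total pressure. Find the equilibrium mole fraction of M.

y_M = 0.176

Take 1 mol D as basis and let X be its fractional conversion, so ξ = 0.5X.
Species balance: n_D = 1 − X; n_M = 1.5X.
Summing: n_T = 1 + 0.5X.
Mole fractions y_i = n_i/n_T; Kp = p_M^3 / (p_D^2) with p_i = y_i·P.
Substituting and setting equal to 0.0378 atm gives a polynomial in X; the root in (0,1) is X = 0.125.
Then n_M = 0.187, n_T = 1.06, so y_M = 0.176.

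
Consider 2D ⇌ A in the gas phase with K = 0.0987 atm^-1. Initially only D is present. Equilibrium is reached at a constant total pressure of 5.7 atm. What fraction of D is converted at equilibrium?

Take 1 mol D as basis and let X be its fractional conversion, so ξ = 0.5X.
Mole table: n_D = 1 − X; n_A = 0.5X.
Summing: n_T = 1 − 0.5X.
y_i = n_i/n_T, p_i = y_i·P. K = p_A / (p_D^2).
Substituting and setting equal to 0.0987 atm^-1 gives a polynomial in X; the root in (0,1) is X = 0.445.

X = 0.445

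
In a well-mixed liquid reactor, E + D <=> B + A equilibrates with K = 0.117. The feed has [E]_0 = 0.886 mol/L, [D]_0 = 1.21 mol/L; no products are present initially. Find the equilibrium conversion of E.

Let X = conversion of E; extent ξ = 0.886·X mol/L.
Concentrations: [E] = 0.886 − 0.886X; [D] = 1.21 − 0.886X; [B] = 0.886X; [A] = 0.886X.
K = [B] [A] / ([E] [D]).
This equals 0.117 at X = 0.297 (the root in 0 < X < 1).

X = 0.297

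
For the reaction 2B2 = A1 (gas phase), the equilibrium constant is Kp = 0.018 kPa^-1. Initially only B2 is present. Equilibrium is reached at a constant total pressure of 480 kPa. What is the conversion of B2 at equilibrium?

X = 0.832

Basis: 1 mol B2 initially; let X = conversion of B2. Extent ξ = 0.5X.
At extent ξ: n_B2 = 1 − X; n_A1 = 0.5X.
n_T = Σnᵢ = 1 − 0.5X.
y_i = n_i/n_T, p_i = y_i·P. Kp = p_A1 / (p_B2^2).
Setting this equal to 0.018 kPa^-1 and taking the physical root (0 < X < 1) gives X = 0.832.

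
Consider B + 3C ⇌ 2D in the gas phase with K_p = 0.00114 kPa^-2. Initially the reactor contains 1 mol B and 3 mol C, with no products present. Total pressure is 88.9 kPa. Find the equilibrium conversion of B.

Basis: 1 mol B initially; let X = conversion of B. Extent ξ = X.
Mole table: n_B = 1 − X; n_C = 3 − 3X; n_D = 2X.
n_T = Σnᵢ = 4 − 2X.
Mole fractions y_i = n_i/n_T; K_p = p_D^2 / (p_B p_C^3) with p_i = y_i·P.
Setting this equal to 0.00114 kPa^-2 and taking the physical root (0 < X < 1) gives X = 0.548.

X = 0.548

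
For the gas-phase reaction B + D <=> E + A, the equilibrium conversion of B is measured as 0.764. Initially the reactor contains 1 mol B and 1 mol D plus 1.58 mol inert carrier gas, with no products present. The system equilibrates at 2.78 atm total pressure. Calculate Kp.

Let X = conversion of B (basis 1 mol B); extent of reaction ξ = X.
Species balance: n_B = 1 − X; n_D = 1 − X; n_E = X; n_A = X; n_I = 1.58 (inert).
n_T stays at 3.58 (no change in mole number).
At X = 0.764: n_B = 0.236, n_D = 0.236, n_E = 0.764, n_A = 0.764, n_T = 3.58.
p_i = (n_i/n_T)·P. Kp = p_E p_A / (p_B p_D) = 10.5.

Kp = 10.5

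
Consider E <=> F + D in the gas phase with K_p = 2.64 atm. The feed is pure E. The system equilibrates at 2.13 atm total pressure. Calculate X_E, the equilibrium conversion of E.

X = 0.744

Take 1 mol E as basis and let X be its fractional conversion, so ξ = X.
Moles: n_E = 1 − X; n_F = X; n_D = X.
n_T = Σnᵢ = 1 + X.
y_i = n_i/n_T, p_i = y_i·P. K_p = p_F p_D / (p_E).
Substituting and setting equal to 2.64 atm gives a polynomial in X; the root in (0,1) is X = 0.744.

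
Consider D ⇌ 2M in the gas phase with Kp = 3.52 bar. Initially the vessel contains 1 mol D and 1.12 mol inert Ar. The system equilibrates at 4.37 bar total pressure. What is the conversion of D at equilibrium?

X = 0.510

Take 1 mol D as basis and let X be its fractional conversion, so ξ = X.
Mole table: n_D = 1 − X; n_M = 2X; n_I = 1.12 (inert).
n_T = Σnᵢ = 2.12 + X.
Mole fractions y_i = n_i/n_T; Kp = p_M^2 / (p_D) with p_i = y_i·P.
Equating to 3.52 bar and solving on 0 < X < 1: X = 0.510.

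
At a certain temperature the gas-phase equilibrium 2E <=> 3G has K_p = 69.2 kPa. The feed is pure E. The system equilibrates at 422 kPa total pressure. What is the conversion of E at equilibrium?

Take 1 mol E as basis and let X be its fractional conversion, so ξ = 0.5X.
Species balance: n_E = 1 − X; n_G = 1.5X.
Summing: n_T = 1 + 0.5X.
y_i = n_i/n_T, p_i = y_i·P. K_p = p_G^3 / (p_E^2).
Substituting and setting equal to 69.2 kPa gives a polynomial in X; the root in (0,1) is X = 0.301.

X = 0.301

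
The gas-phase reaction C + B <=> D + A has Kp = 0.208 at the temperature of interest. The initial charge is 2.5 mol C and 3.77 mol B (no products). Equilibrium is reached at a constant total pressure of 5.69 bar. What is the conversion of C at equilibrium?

X = 0.381

Basis: 2.5 mol C initially; let X = conversion of C. Extent ξ = 2.5X.
Species balance: n_C = 2.5 − 2.5X; n_B = 3.77 − 2.5X; n_D = 2.5X; n_A = 2.5X.
n_T stays at 6.27 (no change in mole number).
y_i = n_i/n_T, p_i = y_i·P. Kp = p_D p_A / (p_C p_B).
This yields a degree-2 equation in X; solving on (0,1), X = 0.381.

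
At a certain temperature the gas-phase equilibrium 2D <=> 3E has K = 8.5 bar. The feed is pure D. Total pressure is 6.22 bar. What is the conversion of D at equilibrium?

Let X = conversion of D (basis 1 mol D); extent of reaction ξ = 0.5X.
At extent ξ: n_D = 1 − X; n_E = 1.5X.
n_T = Σnᵢ = 1 + 0.5X.
y_i = n_i/n_T, p_i = y_i·P. K = p_E^3 / (p_D^2).
This yields a degree-3 equation in X; solving on (0,1), X = 0.501.

X = 0.501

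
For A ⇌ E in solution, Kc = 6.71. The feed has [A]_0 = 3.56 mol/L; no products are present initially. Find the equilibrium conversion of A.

Let X = conversion of A; extent ξ = 3.56·X mol/L.
Concentrations: [A] = 3.56 − 3.56X; [E] = 3.56X.
Kc = [E] / ([A]).
Solving Kc = 6.71 for X ∈ (0,1): X = 0.870.

X = 0.870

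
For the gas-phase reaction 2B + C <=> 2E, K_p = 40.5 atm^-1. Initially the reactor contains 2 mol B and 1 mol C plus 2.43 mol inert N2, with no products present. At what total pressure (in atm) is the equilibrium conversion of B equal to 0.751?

P = 4.22 atm

Basis: 2 mol B initially; let X = conversion of B. Extent ξ = X.
Mole table: n_B = 2 − 2X; n_C = 1 − X; n_E = 2X; n_I = 2.43 (inert).
Total moles n_T = 5.43 − X.
K_p = p_E^2 / (p_B^2 p_C) with p_i = (n_i/n_T)·P.
At X = 0.751: the mole-fraction product g(X) = Π y_i^ν_i = 170.9. Since K_p = g(X)·P^{-1}, P = (g/K_p)^(1/1) = (170.9/40.5)^(1/1) = 4.22 atm.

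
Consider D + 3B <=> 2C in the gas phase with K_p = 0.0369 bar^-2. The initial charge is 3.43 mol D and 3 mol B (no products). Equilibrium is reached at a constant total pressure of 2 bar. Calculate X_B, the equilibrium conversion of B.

X = 0.209

Take 3 mol B as basis and let X be its fractional conversion, so ξ = X.
At extent ξ: n_D = 3.43 − X; n_B = 3 − 3X; n_C = 2X.
Summing: n_T = 6.43 − 2X.
Mole fractions y_i = n_i/n_T; K_p = p_C^2 / (p_D p_B^3) with p_i = y_i·P.
Equating to 0.0369 bar^-2 and solving on 0 < X < 1: X = 0.209.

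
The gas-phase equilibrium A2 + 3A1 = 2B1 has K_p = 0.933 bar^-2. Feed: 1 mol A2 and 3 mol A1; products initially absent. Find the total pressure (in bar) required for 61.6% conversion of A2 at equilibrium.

P = 4.61 bar

Take 1 mol A2 as basis and let X be its fractional conversion, so ξ = X.
Species balance: n_A2 = 1 − X; n_A1 = 3 − 3X; n_B1 = 2X.
n_T = Σnᵢ = 4 − 2X.
K_p = p_B1^2 / (p_A2 p_A1^3) with p_i = (n_i/n_T)·P.
At X = 0.616: the mole-fraction product g(X) = Π y_i^ν_i = 19.81. Since K_p = g(X)·P^{-2}, P = (g/K_p)^(1/2) = (19.81/0.933)^(1/2) = 4.61 bar.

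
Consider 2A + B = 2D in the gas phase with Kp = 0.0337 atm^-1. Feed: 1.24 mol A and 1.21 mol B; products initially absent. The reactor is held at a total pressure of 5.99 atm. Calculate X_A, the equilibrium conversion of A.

X = 0.234

Take 1.24 mol A as basis and let X be its fractional conversion, so ξ = 0.62X.
At extent ξ: n_A = 1.24 − 1.24X; n_B = 1.21 − 0.62X; n_D = 1.24X.
Summing: n_T = 2.45 − 0.62X.
Mole fractions y_i = n_i/n_T; Kp = p_D^2 / (p_A^2 p_B) with p_i = y_i·P.
Substituting and setting equal to 0.0337 atm^-1 gives a polynomial in X; the root in (0,1) is X = 0.234.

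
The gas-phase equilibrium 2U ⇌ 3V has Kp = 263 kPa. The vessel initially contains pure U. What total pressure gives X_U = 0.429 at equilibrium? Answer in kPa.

Take 1 mol U as basis and let X be its fractional conversion, so ξ = 0.5X.
At extent ξ: n_U = 1 − X; n_V = 1.5X.
Total moles n_T = 1 + 0.5X.
Kp = p_V^3 / (p_U^2) with p_i = (n_i/n_T)·P.
At X = 0.429: the mole-fraction product g(X) = Π y_i^ν_i = 0.6729. Since Kp = g(X)·P^{1}, P = (Kp/g)^(1/1) = (263/0.6729)^(1/1) = 391 kPa.

P = 391 kPa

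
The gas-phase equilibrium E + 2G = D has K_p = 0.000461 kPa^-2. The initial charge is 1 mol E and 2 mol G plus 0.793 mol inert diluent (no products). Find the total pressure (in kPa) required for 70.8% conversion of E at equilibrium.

P = 295 kPa

Take 1 mol E as basis and let X be its fractional conversion, so ξ = X.
Moles: n_E = 1 − X; n_G = 2 − 2X; n_D = X; n_I = 0.793 (inert).
Total moles n_T = 3.79 − 2X.
K_p = p_D / (p_E p_G^2) with p_i = (n_i/n_T)·P.
At X = 0.708: the mole-fraction product g(X) = Π y_i^ν_i = 40.17. Since K_p = g(X)·P^{-2}, P = (g/K_p)^(1/2) = (40.17/0.000461)^(1/2) = 295 kPa.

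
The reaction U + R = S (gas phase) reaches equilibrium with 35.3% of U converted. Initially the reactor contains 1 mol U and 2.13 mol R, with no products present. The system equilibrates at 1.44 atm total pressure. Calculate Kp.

Kp = 0.592 atm^-1

Take 1 mol U as basis and let X be its fractional conversion, so ξ = X.
At extent ξ: n_U = 1 − X; n_R = 2.13 − X; n_S = X.
Summing: n_T = 3.13 − X.
At X = 0.353: n_U = 0.647, n_R = 1.78, n_S = 0.353, n_T = 2.78.
p_i = (n_i/n_T)·P. Kp = p_S / (p_U p_R) = 0.592 atm^-1.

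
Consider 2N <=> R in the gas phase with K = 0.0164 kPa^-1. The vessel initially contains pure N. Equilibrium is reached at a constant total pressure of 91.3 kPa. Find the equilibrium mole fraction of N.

y_N = 0.549

Basis: 1 mol N initially; let X = conversion of N. Extent ξ = 0.5X.
Species balance: n_N = 1 − X; n_R = 0.5X.
Summing: n_T = 1 − 0.5X.
Mole fractions y_i = n_i/n_T; K = p_R / (p_N^2) with p_i = y_i·P.
Setting this equal to 0.0164 kPa^-1 and taking the physical root (0 < X < 1) gives X = 0.622.
Then n_N = 0.378, n_T = 0.689, so y_N = 0.549.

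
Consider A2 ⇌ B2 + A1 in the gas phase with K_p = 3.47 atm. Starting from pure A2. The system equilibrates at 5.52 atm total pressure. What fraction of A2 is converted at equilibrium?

Let X = conversion of A2 (basis 1 mol A2); extent of reaction ξ = X.
Mole table: n_A2 = 1 − X; n_B2 = X; n_A1 = X.
Summing: n_T = 1 + X.
y_i = n_i/n_T, p_i = y_i·P. K_p = p_B2 p_A1 / (p_A2).
This yields a degree-2 equation in X; solving on (0,1), X = 0.621.

X = 0.621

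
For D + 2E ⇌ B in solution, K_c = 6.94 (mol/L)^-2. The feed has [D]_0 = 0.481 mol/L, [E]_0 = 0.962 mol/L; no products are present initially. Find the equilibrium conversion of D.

X = 0.557

Let X = conversion of D; extent ξ = 0.481·X mol/L.
Concentrations: [D] = 0.481 − 0.481X; [E] = 0.962 − 0.962X; [B] = 0.481X.
K_c = [B] / ([D] [E]^2).
Solving K_c = 6.94 for X ∈ (0,1): X = 0.557.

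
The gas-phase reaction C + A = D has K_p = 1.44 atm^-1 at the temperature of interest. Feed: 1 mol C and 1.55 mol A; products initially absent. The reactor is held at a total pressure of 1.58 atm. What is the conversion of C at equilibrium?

Basis: 1 mol C initially; let X = conversion of C. Extent ξ = X.
Species balance: n_C = 1 − X; n_A = 1.55 − X; n_D = X.
Total moles n_T = 2.55 − X.
y_i = n_i/n_T, p_i = y_i·P. K_p = p_D / (p_C p_A).
Equating to 1.44 atm^-1 and solving on 0 < X < 1: X = 0.534.

X = 0.534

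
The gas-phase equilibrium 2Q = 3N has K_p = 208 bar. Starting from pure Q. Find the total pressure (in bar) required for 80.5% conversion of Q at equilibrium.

P = 6.3 bar

Let X = conversion of Q (basis 1 mol Q); extent of reaction ξ = 0.5X.
Species balance: n_Q = 1 − X; n_N = 1.5X.
Total moles n_T = 1 + 0.5X.
K_p = p_N^3 / (p_Q^2) with p_i = (n_i/n_T)·P.
At X = 0.805: the mole-fraction product g(X) = Π y_i^ν_i = 33.01. Since K_p = g(X)·P^{1}, P = (K_p/g)^(1/1) = (208/33.01)^(1/1) = 6.3 bar.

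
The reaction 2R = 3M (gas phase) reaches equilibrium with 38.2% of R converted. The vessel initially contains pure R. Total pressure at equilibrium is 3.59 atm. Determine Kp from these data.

Basis: 1 mol R initially; let X = conversion of R. Extent ξ = 0.5X.
Species balance: n_R = 1 − X; n_M = 1.5X.
n_T = Σnᵢ = 1 + 0.5X.
At X = 0.382: n_R = 0.618, n_M = 0.573, n_T = 1.19.
p_i = (n_i/n_T)·P. Kp = p_M^3 / (p_R^2) = 1.48 atm.

Kp = 1.48 atm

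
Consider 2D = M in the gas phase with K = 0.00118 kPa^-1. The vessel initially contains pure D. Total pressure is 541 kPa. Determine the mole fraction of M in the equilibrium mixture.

Take 1 mol D as basis and let X be its fractional conversion, so ξ = 0.5X.
Moles: n_D = 1 − X; n_M = 0.5X.
n_T = Σnᵢ = 1 − 0.5X.
With p_i = (n_i/n_T)P, K = p_M / (p_D^2).
Substituting and setting equal to 0.00118 kPa^-1 gives a polynomial in X; the root in (0,1) is X = 0.470.
Then n_M = 0.235, n_T = 0.765, so y_M = 0.307.

y_M = 0.307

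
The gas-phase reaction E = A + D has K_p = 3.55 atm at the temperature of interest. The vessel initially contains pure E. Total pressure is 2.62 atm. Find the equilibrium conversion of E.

Let X = conversion of E (basis 1 mol E); extent of reaction ξ = X.
Moles: n_E = 1 − X; n_A = X; n_D = X.
n_T = Σnᵢ = 1 + X.
y_i = n_i/n_T, p_i = y_i·P. K_p = p_A p_D / (p_E).
Setting this equal to 3.55 atm and taking the physical root (0 < X < 1) gives X = 0.759.

X = 0.759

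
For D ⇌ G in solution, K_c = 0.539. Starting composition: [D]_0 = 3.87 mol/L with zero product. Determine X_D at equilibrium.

X = 0.350

Let X = conversion of D; extent ξ = 3.87·X mol/L.
Concentrations: [D] = 3.87 − 3.87X; [G] = 3.87X.
K_c = [G] / ([D]).
Setting equal to 0.539 and solving for X on (0,1) gives X = 0.350.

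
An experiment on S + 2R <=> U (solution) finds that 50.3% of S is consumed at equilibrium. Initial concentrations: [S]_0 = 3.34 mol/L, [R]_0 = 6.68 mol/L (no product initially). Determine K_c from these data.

K_c = 0.0918 (mol/L)^-2

Let X = conversion of S.
Concentrations: [S] = 3.34 − 3.34X; [R] = 6.68 − 6.68X; [U] = 3.34X.
At X = 0.503: [S] = 1.66, [R] = 3.32, [U] = 1.68.
K_c = [U] / ([S] [R]^2) = 0.0918 (mol/L)^-2.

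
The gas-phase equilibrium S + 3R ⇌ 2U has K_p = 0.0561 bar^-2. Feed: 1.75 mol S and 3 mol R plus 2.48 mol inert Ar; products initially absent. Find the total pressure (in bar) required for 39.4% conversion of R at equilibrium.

P = 7.51 bar

Take 3 mol R as basis and let X be its fractional conversion, so ξ = X.
Species balance: n_S = 1.75 − X; n_R = 3 − 3X; n_U = 2X; n_I = 2.48 (inert).
Total moles n_T = 7.23 − 2X.
K_p = p_U^2 / (p_S p_R^3) with p_i = (n_i/n_T)·P.
At X = 0.394: the mole-fraction product g(X) = Π y_i^ν_i = 3.163. Since K_p = g(X)·P^{-2}, P = (g/K_p)^(1/2) = (3.163/0.0561)^(1/2) = 7.51 bar.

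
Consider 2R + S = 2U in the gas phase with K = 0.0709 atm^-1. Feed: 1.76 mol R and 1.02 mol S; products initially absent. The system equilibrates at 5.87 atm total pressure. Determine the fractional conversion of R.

X = 0.264

Take 1.76 mol R as basis and let X be its fractional conversion, so ξ = 0.88X.
At extent ξ: n_R = 1.76 − 1.76X; n_S = 1.02 − 0.88X; n_U = 1.76X.
n_T = Σnᵢ = 2.78 − 0.88X.
With p_i = (n_i/n_T)P, K = p_U^2 / (p_R^2 p_S).
This yields a degree-3 equation in X; solving on (0,1), X = 0.264.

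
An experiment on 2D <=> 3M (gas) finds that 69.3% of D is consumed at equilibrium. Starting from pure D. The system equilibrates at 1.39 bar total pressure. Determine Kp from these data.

Let X = conversion of D (basis 1 mol D); extent of reaction ξ = 0.5X.
Species balance: n_D = 1 − X; n_M = 1.5X.
Total moles n_T = 1 + 0.5X.
At X = 0.693: n_D = 0.307, n_M = 1.04, n_T = 1.35.
p_i = (n_i/n_T)·P. Kp = p_M^3 / (p_D^2) = 12.3 bar.

Kp = 12.3 bar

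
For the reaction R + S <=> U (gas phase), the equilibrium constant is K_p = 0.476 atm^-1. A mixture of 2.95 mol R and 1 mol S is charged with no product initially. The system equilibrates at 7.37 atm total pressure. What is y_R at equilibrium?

y_R = 0.692

Basis: 1 mol S initially; let X = conversion of S. Extent ξ = X.
At extent ξ: n_R = 2.95 − X; n_S = 1 − X; n_U = X.
n_T = Σnᵢ = 3.95 − X.
y_i = n_i/n_T, p_i = y_i·P. K_p = p_U / (p_R p_S).
Substituting and setting equal to 0.476 atm^-1 gives a polynomial in X; the root in (0,1) is X = 0.708.
Then n_R = 2.24, n_T = 3.24, so y_R = 0.692.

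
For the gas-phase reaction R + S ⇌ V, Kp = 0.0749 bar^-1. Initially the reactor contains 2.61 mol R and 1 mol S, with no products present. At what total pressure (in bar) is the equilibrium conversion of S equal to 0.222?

Take 1 mol S as basis and let X be its fractional conversion, so ξ = X.
Moles: n_R = 2.61 − X; n_S = 1 − X; n_V = X.
n_T = Σnᵢ = 3.61 − X.
Kp = p_V / (p_R p_S) with p_i = (n_i/n_T)·P.
At X = 0.222: the mole-fraction product g(X) = Π y_i^ν_i = 0.4048. Since Kp = g(X)·P^{-1}, P = (g/Kp)^(1/1) = (0.4048/0.0749)^(1/1) = 5.41 bar.

P = 5.41 bar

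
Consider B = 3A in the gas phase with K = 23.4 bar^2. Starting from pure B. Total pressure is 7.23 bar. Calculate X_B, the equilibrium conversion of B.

X = 0.311

Let X = conversion of B (basis 1 mol B); extent of reaction ξ = X.
At extent ξ: n_B = 1 − X; n_A = 3X.
n_T = Σnᵢ = 1 + 2X.
With p_i = (n_i/n_T)P, K = p_A^3 / (p_B).
Equating to 23.4 bar^2 and solving on 0 < X < 1: X = 0.311.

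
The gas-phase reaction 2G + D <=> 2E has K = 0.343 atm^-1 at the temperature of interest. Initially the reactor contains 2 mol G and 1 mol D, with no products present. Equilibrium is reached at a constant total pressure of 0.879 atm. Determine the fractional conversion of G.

Basis: 2 mol G initially; let X = conversion of G. Extent ξ = X.
Moles: n_G = 2 − 2X; n_D = 1 − X; n_E = 2X.
Total moles n_T = 3 − X.
Mole fractions y_i = n_i/n_T; K = p_E^2 / (p_G^2 p_D) with p_i = y_i·P.
Equating to 0.343 atm^-1 and solving on 0 < X < 1: X = 0.225.

X = 0.225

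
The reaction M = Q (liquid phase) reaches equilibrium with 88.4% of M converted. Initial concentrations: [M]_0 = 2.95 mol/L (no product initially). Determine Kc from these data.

Kc = 7.62

Let X = conversion of M.
Concentrations: [M] = 2.95 − 2.95X; [Q] = 2.95X.
At X = 0.884: [M] = 0.342, [Q] = 2.61.
Kc = [Q] / ([M]) = 7.62.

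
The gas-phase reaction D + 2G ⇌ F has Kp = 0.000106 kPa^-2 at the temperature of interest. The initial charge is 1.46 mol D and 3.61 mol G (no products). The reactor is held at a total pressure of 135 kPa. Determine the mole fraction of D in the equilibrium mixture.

y_D = 0.219

Basis: 1.46 mol D initially; let X = conversion of D. Extent ξ = 1.46X.
Mole table: n_D = 1.46 − 1.46X; n_G = 3.61 − 2.92X; n_F = 1.46X.
Summing: n_T = 5.07 − 2.92X.
Mole fractions y_i = n_i/n_T; Kp = p_F / (p_D p_G^2) with p_i = y_i·P.
Setting this equal to 0.000106 kPa^-2 and taking the physical root (0 < X < 1) gives X = 0.425.
Then n_D = 0.839, n_T = 3.83, so y_D = 0.219.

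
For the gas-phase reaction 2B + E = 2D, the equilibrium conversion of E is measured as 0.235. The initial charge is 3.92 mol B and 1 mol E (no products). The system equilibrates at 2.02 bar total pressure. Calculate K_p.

Take 1 mol E as basis and let X be its fractional conversion, so ξ = X.
Mole table: n_B = 3.92 − 2X; n_E = 1 − X; n_D = 2X.
n_T = Σnᵢ = 4.92 − X.
At X = 0.235: n_B = 3.45, n_E = 0.765, n_D = 0.47, n_T = 4.69.
p_i = (n_i/n_T)·P. K_p = p_D^2 / (p_B^2 p_E) = 0.0563 bar^-1.

K_p = 0.0563 bar^-1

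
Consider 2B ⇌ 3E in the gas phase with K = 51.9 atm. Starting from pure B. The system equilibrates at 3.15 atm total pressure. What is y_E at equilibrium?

y_E = 0.818

Take 1 mol B as basis and let X be its fractional conversion, so ξ = 0.5X.
Species balance: n_B = 1 − X; n_E = 1.5X.
Total moles n_T = 1 + 0.5X.
Mole fractions y_i = n_i/n_T; K = p_E^3 / (p_B^2) with p_i = y_i·P.
Setting this equal to 51.9 atm and taking the physical root (0 < X < 1) gives X = 0.750.
Then n_E = 1.12, n_T = 1.37, so y_E = 0.818.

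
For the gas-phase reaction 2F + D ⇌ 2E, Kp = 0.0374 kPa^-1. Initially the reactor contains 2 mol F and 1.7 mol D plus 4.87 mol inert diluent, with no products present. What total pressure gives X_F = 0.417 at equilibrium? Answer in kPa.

Basis: 2 mol F initially; let X = conversion of F. Extent ξ = X.
At extent ξ: n_F = 2 − 2X; n_D = 1.7 − X; n_E = 2X; n_I = 4.87 (inert).
Summing: n_T = 8.57 − X.
Kp = p_E^2 / (p_F^2 p_D) with p_i = (n_i/n_T)·P.
At X = 0.417: the mole-fraction product g(X) = Π y_i^ν_i = 3.251. Since Kp = g(X)·P^{-1}, P = (g/Kp)^(1/1) = (3.251/0.0374)^(1/1) = 86.9 kPa.

P = 86.9 kPa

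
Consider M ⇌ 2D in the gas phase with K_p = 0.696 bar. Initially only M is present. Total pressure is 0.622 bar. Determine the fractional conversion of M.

X = 0.468

Let X = conversion of M (basis 1 mol M); extent of reaction ξ = X.
Mole table: n_M = 1 − X; n_D = 2X.
Summing: n_T = 1 + X.
Mole fractions y_i = n_i/n_T; K_p = p_D^2 / (p_M) with p_i = y_i·P.
Substituting and setting equal to 0.696 bar gives a polynomial in X; the root in (0,1) is X = 0.468.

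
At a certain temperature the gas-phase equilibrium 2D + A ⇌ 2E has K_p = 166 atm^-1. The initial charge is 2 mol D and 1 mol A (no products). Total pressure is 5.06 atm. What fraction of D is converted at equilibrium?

X = 0.875

Basis: 2 mol D initially; let X = conversion of D. Extent ξ = X.
At extent ξ: n_D = 2 − 2X; n_A = 1 − X; n_E = 2X.
n_T = Σnᵢ = 3 − X.
y_i = n_i/n_T, p_i = y_i·P. K_p = p_E^2 / (p_D^2 p_A).
Substituting and setting equal to 166 atm^-1 gives a polynomial in X; the root in (0,1) is X = 0.875.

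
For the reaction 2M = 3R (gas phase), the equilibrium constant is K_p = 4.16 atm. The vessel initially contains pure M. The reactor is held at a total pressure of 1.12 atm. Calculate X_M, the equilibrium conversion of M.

Let X = conversion of M (basis 1 mol M); extent of reaction ξ = 0.5X.
Species balance: n_M = 1 − X; n_R = 1.5X.
n_T = Σnᵢ = 1 + 0.5X.
y_i = n_i/n_T, p_i = y_i·P. K_p = p_R^3 / (p_M^2).
Substituting and setting equal to 4.16 atm gives a polynomial in X; the root in (0,1) is X = 0.606.

X = 0.606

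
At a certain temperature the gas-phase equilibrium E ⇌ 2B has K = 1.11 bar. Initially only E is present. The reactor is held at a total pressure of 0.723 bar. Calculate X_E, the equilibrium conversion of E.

Basis: 1 mol E initially; let X = conversion of E. Extent ξ = X.
Moles: n_E = 1 − X; n_B = 2X.
Total moles n_T = 1 + X.
y_i = n_i/n_T, p_i = y_i·P. K = p_B^2 / (p_E).
Substituting and setting equal to 1.11 bar gives a polynomial in X; the root in (0,1) is X = 0.527.

X = 0.527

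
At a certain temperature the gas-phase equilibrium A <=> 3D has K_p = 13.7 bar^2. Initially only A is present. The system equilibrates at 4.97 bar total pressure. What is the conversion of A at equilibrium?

X = 0.337

Take 1 mol A as basis and let X be its fractional conversion, so ξ = X.
Moles: n_A = 1 − X; n_D = 3X.
n_T = Σnᵢ = 1 + 2X.
y_i = n_i/n_T, p_i = y_i·P. K_p = p_D^3 / (p_A).
This yields a degree-3 equation in X; solving on (0,1), X = 0.337.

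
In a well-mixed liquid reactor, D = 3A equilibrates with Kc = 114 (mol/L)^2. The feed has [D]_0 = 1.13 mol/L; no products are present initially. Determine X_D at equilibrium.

X = 0.828

Let X = conversion of D; extent ξ = 1.13·X mol/L.
Concentrations: [D] = 1.13 − 1.13X; [A] = 3.39X.
Kc = [A]^3 / ([D]).
Setting equal to 114 and solving for X on (0,1) gives X = 0.828.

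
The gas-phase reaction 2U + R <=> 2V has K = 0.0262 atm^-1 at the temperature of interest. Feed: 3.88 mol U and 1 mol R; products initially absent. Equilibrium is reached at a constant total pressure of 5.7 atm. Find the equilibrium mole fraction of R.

y_R = 0.160

Let X = conversion of R (basis 1 mol R); extent of reaction ξ = X.
Species balance: n_U = 3.88 − 2X; n_R = 1 − X; n_V = 2X.
n_T = Σnᵢ = 4.88 − X.
y_i = n_i/n_T, p_i = y_i·P. K = p_V^2 / (p_U^2 p_R).
Substituting and setting equal to 0.0262 atm^-1 gives a polynomial in X; the root in (0,1) is X = 0.260.
Then n_R = 0.74, n_T = 4.62, so y_R = 0.160.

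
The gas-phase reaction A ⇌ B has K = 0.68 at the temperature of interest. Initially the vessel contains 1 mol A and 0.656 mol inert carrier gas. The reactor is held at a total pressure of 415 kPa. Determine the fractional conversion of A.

Basis: 1 mol A initially; let X = conversion of A. Extent ξ = X.
Mole table: n_A = 1 − X; n_B = X; n_I = 0.656 (inert).
n_T stays at 1.66 (no change in mole number).
Mole fractions y_i = n_i/n_T; K = p_B / (p_A) with p_i = y_i·P.
This yields a degree-1 equation in X; solving on (0,1), X = 0.405.

X = 0.405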